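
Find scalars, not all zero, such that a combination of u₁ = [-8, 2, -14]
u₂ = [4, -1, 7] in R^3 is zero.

Write the vectors as columns of a matrix and find a nonzero vector in its null space.
A generator of the null space is (1, 2).

u₁ + 2u₂ = 0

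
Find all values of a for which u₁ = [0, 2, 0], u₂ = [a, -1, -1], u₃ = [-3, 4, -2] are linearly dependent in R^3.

a = -3/2

Place the vectors as rows of a 3×3 matrix; dependence ⇔ determinant zero.
Expanding, det = 4*a + 6.
Solving 4*a + 6 = 0 yields a = -3/2.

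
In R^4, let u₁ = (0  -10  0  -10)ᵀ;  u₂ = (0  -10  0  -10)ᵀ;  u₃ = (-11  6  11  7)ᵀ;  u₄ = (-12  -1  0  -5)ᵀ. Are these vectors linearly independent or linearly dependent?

Two of the vectors are equal, giving an immediate dependence.

linearly dependent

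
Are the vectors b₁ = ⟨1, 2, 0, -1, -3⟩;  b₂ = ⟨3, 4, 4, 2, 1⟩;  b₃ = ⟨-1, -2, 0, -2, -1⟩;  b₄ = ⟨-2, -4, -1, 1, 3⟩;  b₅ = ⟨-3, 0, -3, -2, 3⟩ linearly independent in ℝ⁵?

Place the vectors as rows of a 5×5 matrix and reduce to echelon form.
The reduction yields 5 nonzero rows, so the rank is 5.
Since rank = 5 (the number of vectors), the set is linearly independent.

linearly independent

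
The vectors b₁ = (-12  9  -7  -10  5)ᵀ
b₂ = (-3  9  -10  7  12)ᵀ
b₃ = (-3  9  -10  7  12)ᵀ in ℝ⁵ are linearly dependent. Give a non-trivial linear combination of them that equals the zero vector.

Row-reduce the matrix with b₁, b₂, b₃ as columns; the null space gives the coefficients.
The free variable yields coefficients (0, 1, -1) (any nonzero multiple also works).

b₂ - b₃ = 0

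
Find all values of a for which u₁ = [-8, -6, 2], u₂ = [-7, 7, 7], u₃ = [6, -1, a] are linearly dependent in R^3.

a = -27/7

The vectors are dependent exactly when the determinant of the matrix with rows u₁, u₂, u₃ vanishes.
The determinant works out to -98*a - 378.
This vanishes exactly when a = -27/7.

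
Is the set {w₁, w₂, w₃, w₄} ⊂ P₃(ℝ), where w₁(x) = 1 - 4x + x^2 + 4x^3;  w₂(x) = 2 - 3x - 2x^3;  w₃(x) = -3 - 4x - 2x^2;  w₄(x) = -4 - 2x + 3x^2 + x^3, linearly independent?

linearly independent

Write each element as a coordinate vector in ℝ⁴ using {1, x, …, x^3}.
Form the 4×4 matrix with these as columns; its determinant is 493.
A nonzero determinant means the columns are linearly independent.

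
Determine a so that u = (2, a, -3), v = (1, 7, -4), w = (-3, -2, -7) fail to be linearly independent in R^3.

Dependence holds iff the 3×3 matrix [u v w] is singular.
Cofactor expansion gives det = 19*a - 171.
This vanishes exactly when a = 9.

a = 9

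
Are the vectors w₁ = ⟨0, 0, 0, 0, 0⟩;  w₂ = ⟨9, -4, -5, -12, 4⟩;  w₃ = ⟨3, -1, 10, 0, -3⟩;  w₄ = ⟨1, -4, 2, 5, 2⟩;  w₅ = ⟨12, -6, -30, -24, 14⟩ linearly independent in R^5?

linearly dependent

One of the vectors is the zero vector, so the set is linearly dependent.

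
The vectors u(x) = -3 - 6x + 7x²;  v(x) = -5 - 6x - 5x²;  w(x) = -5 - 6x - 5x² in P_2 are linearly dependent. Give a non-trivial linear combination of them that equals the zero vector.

v - w = 0

Take coordinates with respect to {1, x, x²}.
Set up α₁u + … + α₃w = 0 and solve the homogeneous system.
One solution (up to scaling) is (0, 1, -1).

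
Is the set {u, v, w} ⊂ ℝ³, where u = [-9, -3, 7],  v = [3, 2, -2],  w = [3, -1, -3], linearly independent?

linearly dependent

Place the vectors as rows of a 3×3 matrix and reduce to echelon form.
The reduction yields 2 nonzero rows, so the rank is 2.
Since rank 2 < 3, the set is linearly dependent.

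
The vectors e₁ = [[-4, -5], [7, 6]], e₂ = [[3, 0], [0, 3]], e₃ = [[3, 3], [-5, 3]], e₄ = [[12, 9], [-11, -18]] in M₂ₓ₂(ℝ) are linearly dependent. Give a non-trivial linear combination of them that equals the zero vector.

Pass to coordinate vectors relative to the basis {E₁₁, E₁₂, E₂₁, E₂₂}.
Set up α₁e₁ + … + α₄e₄ = 0 and solve the homogeneous system.
One solution (up to scaling) is (3, -2, 2, 1).

3e₁ - 2e₂ + 2e₃ + e₄ = 0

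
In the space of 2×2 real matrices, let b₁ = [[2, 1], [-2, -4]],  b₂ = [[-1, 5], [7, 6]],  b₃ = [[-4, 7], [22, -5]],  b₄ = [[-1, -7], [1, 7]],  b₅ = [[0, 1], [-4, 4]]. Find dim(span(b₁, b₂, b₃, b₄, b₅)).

dim = 4

Pass to coordinate vectors with respect to the basis {E₁₁, E₁₂, E₂₁, E₂₂}.
Form the matrix with b₁, b₂, b₃, b₄, b₅ as columns and reduce.
Reduction leaves 4 leading entries, giving rank 4.
(With 5 elements in a 4-dimensional space the rank is at most 4.)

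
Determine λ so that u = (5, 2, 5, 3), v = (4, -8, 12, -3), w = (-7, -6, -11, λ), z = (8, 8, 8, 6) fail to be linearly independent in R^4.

λ = -7/2

Dependence holds iff the 4×4 matrix [u v w z] is singular.
The determinant works out to 192*λ + 672.
Setting this to zero gives λ = -7/2.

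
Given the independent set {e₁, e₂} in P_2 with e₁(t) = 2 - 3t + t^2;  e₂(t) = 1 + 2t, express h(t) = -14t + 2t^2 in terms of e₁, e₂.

h = 2e₁ - 4e₂

Identify each element with its coordinate vector in ℝ³ via {1, t, t^2}.
Solve the system with e₁, e₂ as columns and h as the right-hand side.
Row-reducing the augmented matrix gives the unique coefficients (c₁, c₂) = (2, -4).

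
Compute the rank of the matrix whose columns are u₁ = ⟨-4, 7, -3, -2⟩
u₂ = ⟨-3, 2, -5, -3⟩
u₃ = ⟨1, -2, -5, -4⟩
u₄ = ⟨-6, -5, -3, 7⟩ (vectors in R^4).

Put the 4×4 matrix [u₁|u₂|u₃|u₄] into echelon form.
There are 4 pivot columns, so rank = 4.

rank 4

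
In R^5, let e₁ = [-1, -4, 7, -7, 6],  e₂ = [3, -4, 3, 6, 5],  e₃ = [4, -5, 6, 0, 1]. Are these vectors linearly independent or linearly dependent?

Place the vectors as rows of a 3×5 matrix and reduce to echelon form.
The reduction yields 3 nonzero rows, so the rank is 3.
Since rank = 3 (the number of vectors), the set is linearly independent.

linearly independent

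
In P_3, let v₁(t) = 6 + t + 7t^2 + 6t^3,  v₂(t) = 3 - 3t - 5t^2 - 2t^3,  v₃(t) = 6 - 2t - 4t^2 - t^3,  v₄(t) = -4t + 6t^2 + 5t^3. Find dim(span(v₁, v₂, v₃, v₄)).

Pass to coordinate vectors with respect to the basis {1, t, …, t^3}.
Form the matrix with v₁, v₂, v₃, v₄ as columns and reduce.
Reduction leaves 4 leading entries, giving rank 4.

4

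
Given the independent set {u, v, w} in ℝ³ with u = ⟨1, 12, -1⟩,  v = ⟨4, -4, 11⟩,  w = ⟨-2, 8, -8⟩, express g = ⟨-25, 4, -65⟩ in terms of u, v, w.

g = -3u - 4v + 3w

Solve the system with u, v, w as columns and g as the right-hand side.
Row-reducing the augmented matrix gives the unique coefficients (a₁, a₂, a₃) = (-3, -4, 3).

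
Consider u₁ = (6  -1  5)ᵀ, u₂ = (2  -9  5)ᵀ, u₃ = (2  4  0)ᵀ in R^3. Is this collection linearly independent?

The matrix [u₁|u₂|u₃] has determinant 0.
A zero determinant means the columns are linearly dependent.

linearly dependent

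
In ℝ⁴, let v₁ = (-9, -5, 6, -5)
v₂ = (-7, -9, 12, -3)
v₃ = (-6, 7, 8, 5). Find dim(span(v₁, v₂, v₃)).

dim = 3

Apply Gaussian elimination to the matrix whose rows are v₁, v₂, v₃.
There are 3 pivot columns, so rank = 3.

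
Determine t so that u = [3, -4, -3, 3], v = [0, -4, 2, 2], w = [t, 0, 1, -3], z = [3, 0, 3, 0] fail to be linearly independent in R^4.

t = -23

Place the vectors as rows of a 4×4 matrix; dependence ⇔ determinant zero.
Cofactor expansion gives det = -12*t - 276.
Setting this to zero gives t = -23.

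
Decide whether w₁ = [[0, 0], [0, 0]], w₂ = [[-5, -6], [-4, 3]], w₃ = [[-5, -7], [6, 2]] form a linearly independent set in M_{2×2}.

linearly dependent

Write each element as a coordinate vector in ℝ⁴ using {E₁₁, E₁₂, E₂₁, E₂₂}.
One of the vectors is the zero vector, so the set is linearly dependent.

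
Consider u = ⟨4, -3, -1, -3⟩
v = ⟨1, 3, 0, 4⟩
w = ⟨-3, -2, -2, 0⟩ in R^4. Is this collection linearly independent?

linearly independent

Row-reduce the matrix whose columns are u, v, w.
The reduction yields 3 nonzero rows, so the rank is 3.
Since rank = 3 (the number of vectors), the set is linearly independent.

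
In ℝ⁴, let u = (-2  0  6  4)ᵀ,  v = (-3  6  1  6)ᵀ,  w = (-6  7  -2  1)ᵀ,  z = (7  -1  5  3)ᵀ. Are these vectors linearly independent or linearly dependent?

Place the vectors as rows of a 4×4 matrix and reduce to echelon form.
The reduction yields 4 nonzero rows, so the rank is 4.
Since rank = 4 (the number of vectors), the set is linearly independent.

linearly independent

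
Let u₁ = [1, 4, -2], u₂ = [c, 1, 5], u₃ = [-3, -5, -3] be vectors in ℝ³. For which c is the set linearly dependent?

c = 2

The vectors are dependent exactly when the determinant of the matrix with rows u₁, u₂, u₃ vanishes.
The determinant works out to 22*c - 44.
This vanishes exactly when c = 2.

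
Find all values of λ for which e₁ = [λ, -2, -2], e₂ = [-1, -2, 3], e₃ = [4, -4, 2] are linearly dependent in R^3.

λ = 13/2

The set is linearly dependent precisely when det[e₁; e₂; e₃] = 0.
The determinant works out to 8*λ - 52.
Solving 8*λ - 52 = 0 yields λ = 13/2.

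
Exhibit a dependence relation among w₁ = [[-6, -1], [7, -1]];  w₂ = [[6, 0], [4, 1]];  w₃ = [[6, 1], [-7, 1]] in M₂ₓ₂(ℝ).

Take coordinates with respect to {E₁₁, E₁₂, E₂₁, E₂₂}.
Write the vectors as columns of a matrix and find a nonzero vector in its null space.
The free variable yields coefficients (1, 0, 1) (any nonzero multiple also works).

w₁ + w₃ = 0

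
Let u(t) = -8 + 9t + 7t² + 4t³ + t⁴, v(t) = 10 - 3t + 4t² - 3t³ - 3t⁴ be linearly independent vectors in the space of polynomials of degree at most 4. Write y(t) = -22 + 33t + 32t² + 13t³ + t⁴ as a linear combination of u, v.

y = 4u + v

Identify each element with its coordinate vector in ℝ⁵ via {1, t, …, t⁴}.
Since u, v are independent, the coefficients expressing y are uniquely determined by a linear system.
Row-reducing the augmented matrix gives the unique coefficients (c₁, c₂) = (4, 1).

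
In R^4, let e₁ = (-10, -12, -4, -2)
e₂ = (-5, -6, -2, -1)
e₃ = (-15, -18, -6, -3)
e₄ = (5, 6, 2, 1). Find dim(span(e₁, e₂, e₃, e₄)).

Apply Gaussian elimination to the matrix whose rows are e₁, e₂, e₃, e₄.
There is 1 pivot column, so rank = 1.

dim = 1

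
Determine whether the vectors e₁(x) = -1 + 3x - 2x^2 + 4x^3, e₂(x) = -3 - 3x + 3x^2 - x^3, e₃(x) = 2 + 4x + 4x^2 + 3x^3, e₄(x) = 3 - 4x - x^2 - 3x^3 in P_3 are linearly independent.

linearly independent

Take coordinates with respect to the standard basis {1, x, …, x^3}.
Place the vectors as rows of a 4×4 matrix and reduce to echelon form.
The reduction yields 4 nonzero rows, so the rank is 4.
Since rank = 4 (the number of vectors), the set is linearly independent.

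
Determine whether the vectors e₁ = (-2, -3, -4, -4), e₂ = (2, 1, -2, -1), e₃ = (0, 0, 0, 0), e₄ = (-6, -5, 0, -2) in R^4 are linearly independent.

One of the vectors is the zero vector, so the set is linearly dependent.

linearly dependent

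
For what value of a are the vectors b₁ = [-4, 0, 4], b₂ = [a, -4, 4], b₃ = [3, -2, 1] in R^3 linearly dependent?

Dependence holds iff the 3×3 matrix [b₁ b₂ b₃] is singular.
Cofactor expansion gives det = 32 - 8*a.
Solving 32 - 8*a = 0 yields a = 4.

a = 4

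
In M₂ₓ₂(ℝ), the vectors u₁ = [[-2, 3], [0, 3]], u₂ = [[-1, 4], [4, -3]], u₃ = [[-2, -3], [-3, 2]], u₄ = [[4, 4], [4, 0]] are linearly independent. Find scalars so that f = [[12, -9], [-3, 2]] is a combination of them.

f = -2u₁ - 2u₂ + u₃ + 2u₄

Take coordinate vectors relative to {E₁₁, E₁₂, E₂₁, E₂₂}.
Set up the augmented matrix [u₁ | u₂ | u₃ | u₄ | f] and row-reduce.
The system has the unique solution (α₁, …, α₄) = (-2, -2, 1, 2).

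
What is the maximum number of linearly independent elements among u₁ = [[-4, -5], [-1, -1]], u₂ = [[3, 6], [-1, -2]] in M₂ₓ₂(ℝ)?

Pass to coordinate vectors with respect to the basis {E₁₁, E₁₂, E₂₁, E₂₂}.
Apply Gaussian elimination to the matrix whose rows are u₁, u₂.
There are 2 pivot columns, so rank = 2.

2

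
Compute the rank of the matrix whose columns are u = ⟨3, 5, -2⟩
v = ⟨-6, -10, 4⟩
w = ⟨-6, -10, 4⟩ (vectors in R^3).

Put the 3×3 matrix [u|v|w] into echelon form.
There is 1 pivot column, so rank = 1.

1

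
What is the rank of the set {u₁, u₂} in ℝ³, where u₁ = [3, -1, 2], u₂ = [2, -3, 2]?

Row-reduce the 2×3 matrix with these as rows.
Exactly 2 pivots survive; hence the rank is 2.

rank 2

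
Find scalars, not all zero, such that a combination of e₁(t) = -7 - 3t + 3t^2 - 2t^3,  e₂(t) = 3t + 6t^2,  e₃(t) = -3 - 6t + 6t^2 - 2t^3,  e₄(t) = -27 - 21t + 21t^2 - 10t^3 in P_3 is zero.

Take coordinates with respect to {1, t, …, t^3}.
Set up α₁e₁ + … + α₄e₄ = 0 and solve the homogeneous system.
The free variable yields coefficients (3, 0, 2, -1) (any nonzero multiple also works).

3e₁ + 2e₃ - e₄ = 0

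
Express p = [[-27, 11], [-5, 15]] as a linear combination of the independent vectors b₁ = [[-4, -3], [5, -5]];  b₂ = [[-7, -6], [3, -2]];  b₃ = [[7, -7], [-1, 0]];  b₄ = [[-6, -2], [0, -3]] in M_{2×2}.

p = -4b₁ + 4b₂ - 3b₃ - b₄

Identify each element with its coordinate vector in ℝ⁴ via {E₁₁, E₁₂, E₂₁, E₂₂}.
Set up the augmented matrix [b₁ | b₂ | b₃ | b₄ | p] and row-reduce.
Back-substitution yields (c₁, …, c₄) = (-4, 4, -3, -1).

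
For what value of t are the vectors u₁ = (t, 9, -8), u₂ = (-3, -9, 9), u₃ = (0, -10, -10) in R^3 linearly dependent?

t = 17/6

The vectors are dependent exactly when the determinant of the matrix with rows u₁, u₂, u₃ vanishes.
Expanding, det = 180*t - 510.
Solving 180*t - 510 = 0 yields t = 17/6.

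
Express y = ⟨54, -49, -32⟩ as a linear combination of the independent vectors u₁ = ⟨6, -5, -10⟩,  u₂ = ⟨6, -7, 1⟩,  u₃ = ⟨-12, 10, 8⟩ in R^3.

Set up the augmented matrix [u₁ | u₂ | u₃ | y] and row-reduce.
The system has the unique solution (c₁, c₂, c₃) = (1, 2, -3).

y = u₁ + 2u₂ - 3u₃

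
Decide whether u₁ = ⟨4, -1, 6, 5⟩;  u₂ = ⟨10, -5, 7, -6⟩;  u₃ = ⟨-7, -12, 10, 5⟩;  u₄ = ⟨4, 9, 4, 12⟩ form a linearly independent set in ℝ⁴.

linearly independent

Place the vectors as rows of a 4×4 matrix and reduce to echelon form.
The reduction yields 4 nonzero rows, so the rank is 4.
Since rank = 4 (the number of vectors), the set is linearly independent.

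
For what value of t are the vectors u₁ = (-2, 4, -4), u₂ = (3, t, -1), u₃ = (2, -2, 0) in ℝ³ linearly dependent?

t = -5/2

Dependence holds iff the 3×3 matrix [u₁ u₂ u₃] is singular.
Cofactor expansion gives det = 8*t + 20.
Setting this to zero gives t = -5/2.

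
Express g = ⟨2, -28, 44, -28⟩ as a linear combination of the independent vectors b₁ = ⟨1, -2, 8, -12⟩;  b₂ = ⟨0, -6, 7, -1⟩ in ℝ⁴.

Since b₁, b₂ are independent, the coefficients expressing g are uniquely determined by a linear system.
The system has the unique solution (a₁, a₂) = (2, 4).

g = 2b₁ + 4b₂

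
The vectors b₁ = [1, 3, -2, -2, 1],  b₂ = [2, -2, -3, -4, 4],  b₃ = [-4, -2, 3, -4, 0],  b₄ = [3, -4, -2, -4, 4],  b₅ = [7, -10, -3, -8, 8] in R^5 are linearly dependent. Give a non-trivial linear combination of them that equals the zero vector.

Solve the homogeneous system with b₁, b₂, b₃, b₄, b₅ as columns by row-reducing the coefficient matrix.
A generator of the null space is (0, 1, 0, -3, 1).

b₂ - 3b₄ + b₅ = 0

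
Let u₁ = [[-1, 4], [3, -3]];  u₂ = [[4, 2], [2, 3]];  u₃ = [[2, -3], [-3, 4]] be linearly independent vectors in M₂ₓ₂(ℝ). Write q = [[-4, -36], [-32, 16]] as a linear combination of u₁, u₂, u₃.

q = -4u₁ - 4u₂ + 4u₃

Work in coordinates with respect to the standard basis {E₁₁, E₁₂, E₂₁, E₂₂}.
Write q = c₁u₁ + … + c₃u₃ and equate components.
Row-reducing the augmented matrix gives the unique coefficients (c₁, c₂, c₃) = (-4, -4, 4).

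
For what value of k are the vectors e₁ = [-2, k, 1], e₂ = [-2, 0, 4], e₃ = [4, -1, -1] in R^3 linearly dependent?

k = 3/7

Dependence holds iff the 3×3 matrix [e₁ e₂ e₃] is singular.
Expanding, det = 14*k - 6.
Solving 14*k - 6 = 0 yields k = 3/7.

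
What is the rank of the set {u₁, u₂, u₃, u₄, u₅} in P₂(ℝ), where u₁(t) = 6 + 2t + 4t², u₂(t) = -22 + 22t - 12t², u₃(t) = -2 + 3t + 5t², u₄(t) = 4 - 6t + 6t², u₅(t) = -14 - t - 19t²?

Represent each element by its coordinate vector in ℝ³.
Row-reduce the 5×3 matrix with these as rows.
Exactly 3 pivots survive; hence the rank is 3.
(With 5 elements in a 3-dimensional space the rank is at most 3.)

3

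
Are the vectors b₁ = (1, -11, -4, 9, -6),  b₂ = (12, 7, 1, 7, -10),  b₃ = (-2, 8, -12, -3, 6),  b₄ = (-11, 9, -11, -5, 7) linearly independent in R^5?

Row-reduce the matrix whose columns are b₁, b₂, b₃, b₄.
The reduction yields 4 nonzero rows, so the rank is 4.
Since rank = 4 (the number of vectors), the set is linearly independent.

linearly independent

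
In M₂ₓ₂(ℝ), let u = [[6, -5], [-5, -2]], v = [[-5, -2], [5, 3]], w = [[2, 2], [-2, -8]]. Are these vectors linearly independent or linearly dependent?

linearly independent

Take coordinates with respect to the standard basis {E₁₁, E₁₂, E₂₁, E₂₂}.
Row-reduce the matrix whose columns are u, v, w.
The reduction yields 3 nonzero rows, so the rank is 3.
Since rank = 3 (the number of vectors), the set is linearly independent.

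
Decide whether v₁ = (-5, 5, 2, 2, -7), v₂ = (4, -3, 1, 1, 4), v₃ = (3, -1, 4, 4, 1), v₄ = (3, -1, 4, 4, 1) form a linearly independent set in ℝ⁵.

Two of the vectors are equal, giving an immediate dependence.

linearly dependent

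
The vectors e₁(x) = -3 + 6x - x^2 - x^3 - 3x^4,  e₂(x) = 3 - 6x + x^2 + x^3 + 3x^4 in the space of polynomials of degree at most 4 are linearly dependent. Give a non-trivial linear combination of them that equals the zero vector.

e₁ + e₂ = 0

Pass to coordinate vectors relative to the basis {1, x, …, x^4}.
Solve the homogeneous system with e₁, e₂ as columns by row-reducing the coefficient matrix.
A generator of the null space is (1, 1).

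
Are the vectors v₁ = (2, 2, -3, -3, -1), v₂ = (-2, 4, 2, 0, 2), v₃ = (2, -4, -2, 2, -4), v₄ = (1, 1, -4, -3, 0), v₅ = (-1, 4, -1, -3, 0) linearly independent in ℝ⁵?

linearly independent

The matrix [v₁|v₂|v₃|v₄|v₅] has determinant -160.
A nonzero determinant means the columns are linearly independent.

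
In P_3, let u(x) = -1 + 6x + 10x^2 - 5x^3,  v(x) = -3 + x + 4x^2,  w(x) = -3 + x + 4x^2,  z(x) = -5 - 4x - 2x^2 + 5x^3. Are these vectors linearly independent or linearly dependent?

Take coordinates with respect to the standard basis {1, x, …, x^3}.
Two of the vectors are equal, giving an immediate dependence.

linearly dependent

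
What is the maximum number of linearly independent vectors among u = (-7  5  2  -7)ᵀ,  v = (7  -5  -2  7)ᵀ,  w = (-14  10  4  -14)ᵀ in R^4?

1

Form the matrix with u, v, w as columns and reduce.
Reduction leaves 1 leading entry, giving rank 1.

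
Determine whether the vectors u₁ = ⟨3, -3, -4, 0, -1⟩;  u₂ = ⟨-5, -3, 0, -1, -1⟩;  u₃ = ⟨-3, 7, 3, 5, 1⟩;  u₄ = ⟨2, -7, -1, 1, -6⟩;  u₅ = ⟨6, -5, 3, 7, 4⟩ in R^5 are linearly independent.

The matrix [u₁|u₂|u₃|u₄|u₅] has determinant 11930.
A nonzero determinant means the columns are linearly independent.

linearly independent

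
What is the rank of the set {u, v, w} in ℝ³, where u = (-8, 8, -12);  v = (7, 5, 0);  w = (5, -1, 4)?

2

Form the matrix with u, v, w as columns and reduce.
The echelon form has 2 nonzero rows, so the rank is 2.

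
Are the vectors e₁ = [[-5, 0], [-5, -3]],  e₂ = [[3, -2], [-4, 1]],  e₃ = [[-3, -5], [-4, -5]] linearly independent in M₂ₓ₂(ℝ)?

linearly independent

Take coordinates with respect to the standard basis {E₁₁, E₁₂, E₂₁, E₂₂}.
Place the vectors as rows of a 3×4 matrix and reduce to echelon form.
The reduction yields 3 nonzero rows, so the rank is 3.
Since rank = 3 (the number of vectors), the set is linearly independent.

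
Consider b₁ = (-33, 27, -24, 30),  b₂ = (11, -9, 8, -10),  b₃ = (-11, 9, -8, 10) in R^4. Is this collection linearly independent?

Place the vectors as rows of a 3×4 matrix and reduce to echelon form.
The reduction yields 1 nonzero row, so the rank is 1.
Since rank 1 < 3, the set is linearly dependent.
Indeed b₁ + 3b₂ = 0.

linearly dependent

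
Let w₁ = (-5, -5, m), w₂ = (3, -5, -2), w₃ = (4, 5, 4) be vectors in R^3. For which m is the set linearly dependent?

The set is linearly dependent precisely when det[w₁; w₂; w₃] = 0.
Expanding, det = 35*m + 150.
This vanishes exactly when m = -30/7.

m = -30/7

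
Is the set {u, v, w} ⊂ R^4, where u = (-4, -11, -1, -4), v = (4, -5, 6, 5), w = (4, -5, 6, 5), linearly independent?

linearly dependent

Two of the vectors are equal, giving an immediate dependence.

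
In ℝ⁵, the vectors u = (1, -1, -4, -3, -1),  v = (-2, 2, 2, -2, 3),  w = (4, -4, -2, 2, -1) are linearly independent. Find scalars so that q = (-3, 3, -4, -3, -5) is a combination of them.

Write q = α₁u + … + α₃w and equate components.
Row-reducing the augmented matrix gives the unique coefficients (α₁, α₂, α₃) = (1, -2, -2).

q = u - 2v - 2w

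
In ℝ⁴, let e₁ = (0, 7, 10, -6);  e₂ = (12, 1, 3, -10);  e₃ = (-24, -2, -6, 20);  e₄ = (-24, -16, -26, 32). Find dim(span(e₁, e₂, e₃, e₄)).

Row-reduce the 4×4 matrix with these as rows.
There are 2 pivot columns, so rank = 2.

2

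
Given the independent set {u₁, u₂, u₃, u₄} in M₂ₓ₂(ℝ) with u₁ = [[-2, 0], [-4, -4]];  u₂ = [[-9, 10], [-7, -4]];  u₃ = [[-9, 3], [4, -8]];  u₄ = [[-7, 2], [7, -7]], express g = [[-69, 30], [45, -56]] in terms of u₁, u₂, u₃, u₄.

Identify each element with its coordinate vector in ℝ⁴ via {E₁₁, E₁₂, E₂₁, E₂₂}.
Set up the augmented matrix [u₁ | u₂ | u₃ | u₄ | g] and row-reduce.
Row-reducing the augmented matrix gives the unique coefficients (a₁, …, a₄) = (-2, 1, 4, 4).

g = -2u₁ + u₂ + 4u₃ + 4u₄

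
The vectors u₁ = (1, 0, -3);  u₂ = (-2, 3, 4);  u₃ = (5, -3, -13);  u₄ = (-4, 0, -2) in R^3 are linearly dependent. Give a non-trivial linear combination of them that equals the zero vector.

3u₁ - u₂ - u₃ = 0

Row-reduce the matrix with u₁, u₂, u₃, u₄ as columns; the null space gives the coefficients.
The free variable yields coefficients (3, -1, -1, 0) (any nonzero multiple also works).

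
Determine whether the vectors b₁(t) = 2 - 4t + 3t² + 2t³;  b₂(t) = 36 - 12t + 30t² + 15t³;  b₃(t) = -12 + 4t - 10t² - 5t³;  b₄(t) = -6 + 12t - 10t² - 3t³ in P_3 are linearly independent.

linearly dependent

Take coordinates with respect to the standard basis {1, t, …, t³}.
One vector is a scalar multiple of another, so the set is dependent.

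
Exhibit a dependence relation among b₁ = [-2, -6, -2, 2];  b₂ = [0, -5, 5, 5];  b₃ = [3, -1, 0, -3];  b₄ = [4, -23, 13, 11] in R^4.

b₁ + 3b₂ + 2b₃ - b₄ = 0

Row-reduce the matrix with b₁, b₂, b₃, b₄ as columns; the null space gives the coefficients.
One solution (up to scaling) is (1, 3, 2, -1).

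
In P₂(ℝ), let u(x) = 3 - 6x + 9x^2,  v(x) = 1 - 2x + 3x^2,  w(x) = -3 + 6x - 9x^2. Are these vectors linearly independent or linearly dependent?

Write each element as a coordinate vector in ℝ³ using {1, x, x^2}.
Form the 3×3 matrix with these as columns; its determinant is 0.
A zero determinant means the columns are linearly dependent.
Indeed u - 3v = 0.

linearly dependent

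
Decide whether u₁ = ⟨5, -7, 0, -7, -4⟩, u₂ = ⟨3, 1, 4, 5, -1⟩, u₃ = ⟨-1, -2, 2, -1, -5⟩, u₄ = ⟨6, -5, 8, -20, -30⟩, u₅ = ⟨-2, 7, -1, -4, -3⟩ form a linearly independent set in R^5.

The matrix [u₁|u₂|u₃|u₄|u₅] has determinant 0.
A zero determinant means the columns are linearly dependent.
Indeed 2u₁ + u₂ + 3u₃ - u₄ + 2u₅ = 0.

linearly dependent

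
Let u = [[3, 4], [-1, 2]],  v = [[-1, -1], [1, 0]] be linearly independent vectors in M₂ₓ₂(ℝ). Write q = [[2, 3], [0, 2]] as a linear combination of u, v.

Work in coordinates with respect to the standard basis {E₁₁, E₁₂, E₂₁, E₂₂}.
Solve the system with u, v as columns and q as the right-hand side.
The system has the unique solution (α₁, α₂) = (1, 1).

q = u + v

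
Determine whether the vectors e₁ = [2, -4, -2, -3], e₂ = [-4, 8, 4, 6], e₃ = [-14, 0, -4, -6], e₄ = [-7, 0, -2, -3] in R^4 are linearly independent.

One vector is a scalar multiple of another, so the set is dependent.

linearly dependent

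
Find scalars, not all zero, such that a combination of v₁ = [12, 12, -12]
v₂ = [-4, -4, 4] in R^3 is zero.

v₁ + 3v₂ = 0

Set up α₁v₁ + α₂v₂ = 0 and solve the homogeneous system.
A generator of the null space is (1, 3).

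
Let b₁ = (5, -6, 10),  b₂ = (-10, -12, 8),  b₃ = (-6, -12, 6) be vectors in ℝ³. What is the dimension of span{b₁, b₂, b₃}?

Row-reduce the 3×3 matrix with these as rows.
Exactly 3 pivots survive; hence the rank is 3.

3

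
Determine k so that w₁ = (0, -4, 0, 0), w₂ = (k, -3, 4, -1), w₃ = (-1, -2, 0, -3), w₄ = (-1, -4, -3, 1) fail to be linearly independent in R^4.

k = 13/9

The set is linearly dependent precisely when det[w₁; w₂; w₃; w₄] = 0.
The determinant works out to 52 - 36*k.
Solving 52 - 36*k = 0 yields k = 13/9.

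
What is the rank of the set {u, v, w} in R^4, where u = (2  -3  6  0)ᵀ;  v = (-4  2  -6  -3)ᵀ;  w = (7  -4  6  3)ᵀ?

Apply Gaussian elimination to the matrix whose rows are u, v, w.
Reduction leaves 3 leading entries, giving rank 3.

rank 3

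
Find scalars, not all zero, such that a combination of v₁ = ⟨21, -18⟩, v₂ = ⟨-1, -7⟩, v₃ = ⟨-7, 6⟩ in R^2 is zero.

v₁ + 3v₃ = 0

Solve the homogeneous system with v₁, v₂, v₃ as columns by row-reducing the coefficient matrix.
One solution (up to scaling) is (1, 0, 3).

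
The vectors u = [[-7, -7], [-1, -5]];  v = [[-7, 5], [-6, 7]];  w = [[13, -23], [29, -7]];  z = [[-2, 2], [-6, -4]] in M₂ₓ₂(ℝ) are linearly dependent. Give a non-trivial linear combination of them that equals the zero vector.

Take coordinates with respect to {E₁₁, E₁₂, E₂₁, E₂₂}.
Set up α₁u + … + α₄z = 0 and solve the homogeneous system.
One solution (up to scaling) is (1, -2, -1, -3).

u - 2v - w - 3z = 0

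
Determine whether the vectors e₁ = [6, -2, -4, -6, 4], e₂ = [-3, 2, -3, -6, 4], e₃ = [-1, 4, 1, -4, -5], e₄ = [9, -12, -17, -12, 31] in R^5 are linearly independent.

linearly dependent

Place the vectors as rows of a 4×5 matrix and reduce to echelon form.
The reduction yields 3 nonzero rows, so the rank is 3.
Since rank 3 < 4, the set is linearly dependent.
Indeed 2e₁ + 2e₂ - 3e₃ - e₄ = 0.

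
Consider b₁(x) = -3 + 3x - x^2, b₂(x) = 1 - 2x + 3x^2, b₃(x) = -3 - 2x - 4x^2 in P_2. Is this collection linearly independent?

Write each element as a coordinate vector in ℝ³ using {1, x, x^2}.
Row-reduce the matrix whose columns are b₁, b₂, b₃.
The reduction yields 3 nonzero rows, so the rank is 3.
Since rank = 3 (the number of vectors), the set is linearly independent.

linearly independent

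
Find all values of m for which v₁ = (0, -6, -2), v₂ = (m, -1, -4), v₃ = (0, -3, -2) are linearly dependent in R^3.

m = 0

The vectors are dependent exactly when the determinant of the matrix with rows v₁, v₂, v₃ vanishes.
The determinant works out to -6*m.
Setting this to zero gives m = 0.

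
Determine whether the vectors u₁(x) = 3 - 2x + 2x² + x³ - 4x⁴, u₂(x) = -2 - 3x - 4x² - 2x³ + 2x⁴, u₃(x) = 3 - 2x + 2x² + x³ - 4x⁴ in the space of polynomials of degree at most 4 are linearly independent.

Take coordinates with respect to the standard basis {1, x, …, x⁴}.
Two of the vectors are equal, giving an immediate dependence.

linearly dependent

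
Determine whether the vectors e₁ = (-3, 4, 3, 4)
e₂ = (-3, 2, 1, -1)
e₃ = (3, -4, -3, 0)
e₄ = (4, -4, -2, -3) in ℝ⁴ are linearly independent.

linearly independent

Form the 4×4 matrix with these as columns; its determinant is -16.
A nonzero determinant means the columns are linearly independent.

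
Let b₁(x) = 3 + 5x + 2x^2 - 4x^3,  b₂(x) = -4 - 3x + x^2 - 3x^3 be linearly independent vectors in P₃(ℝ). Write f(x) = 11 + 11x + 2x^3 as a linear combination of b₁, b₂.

Work in coordinates with respect to the standard basis {1, x, …, x^3}.
Set up the augmented matrix [b₁ | b₂ | f] and row-reduce.
Row-reducing the augmented matrix gives the unique coefficients (α₁, α₂) = (1, -2).

f = b₁ - 2b₂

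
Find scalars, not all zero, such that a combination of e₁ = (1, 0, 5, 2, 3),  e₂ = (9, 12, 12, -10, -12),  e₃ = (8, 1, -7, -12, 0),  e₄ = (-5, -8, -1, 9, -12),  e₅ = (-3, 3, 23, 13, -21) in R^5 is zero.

Set up α₁e₁ + … + α₅e₅ = 0 and solve the homogeneous system.
One solution (up to scaling) is (1, 1, -1, 1, -1).

e₁ + e₂ - e₃ + e₄ - e₅ = 0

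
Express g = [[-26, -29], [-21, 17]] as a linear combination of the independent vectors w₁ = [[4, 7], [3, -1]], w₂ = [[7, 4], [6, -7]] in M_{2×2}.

Identify each element with its coordinate vector in ℝ⁴ via {E₁₁, E₁₂, E₂₁, E₂₂}.
Write g = a₁w₁ + a₂w₂ and equate components.
The system has the unique solution (a₁, a₂) = (-3, -2).

g = -3w₁ - 2w₂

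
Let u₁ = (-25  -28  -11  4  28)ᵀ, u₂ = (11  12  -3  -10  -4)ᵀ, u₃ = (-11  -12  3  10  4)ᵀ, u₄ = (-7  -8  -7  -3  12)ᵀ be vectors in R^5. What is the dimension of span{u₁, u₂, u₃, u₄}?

2

Row-reduce the 4×5 matrix with these as rows.
Exactly 2 pivots survive; hence the rank is 2.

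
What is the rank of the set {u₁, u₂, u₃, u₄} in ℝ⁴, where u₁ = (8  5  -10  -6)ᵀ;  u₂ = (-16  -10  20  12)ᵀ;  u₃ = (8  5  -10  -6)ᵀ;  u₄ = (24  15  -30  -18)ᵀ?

1

Row-reduce the 4×4 matrix with these as rows.
The echelon form has 1 nonzero row, so the rank is 1.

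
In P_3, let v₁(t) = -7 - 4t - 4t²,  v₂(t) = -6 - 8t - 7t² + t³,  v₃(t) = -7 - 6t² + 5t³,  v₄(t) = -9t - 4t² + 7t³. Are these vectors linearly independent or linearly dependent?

Take coordinates with respect to the standard basis {1, t, …, t³}.
Form the 4×4 matrix with these as columns; its determinant is -1395.
A nonzero determinant means the columns are linearly independent.

linearly independent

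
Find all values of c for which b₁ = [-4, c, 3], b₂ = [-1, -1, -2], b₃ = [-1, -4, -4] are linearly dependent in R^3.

c = 25/2

Dependence holds iff the 3×3 matrix [b₁ b₂ b₃] is singular.
Cofactor expansion gives det = 25 - 2*c.
Setting this to zero gives c = 25/2.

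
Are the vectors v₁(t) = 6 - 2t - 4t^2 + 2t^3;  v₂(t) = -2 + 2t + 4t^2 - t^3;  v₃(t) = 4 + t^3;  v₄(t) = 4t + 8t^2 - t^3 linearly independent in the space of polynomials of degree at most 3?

linearly dependent

Take coordinates with respect to the standard basis {1, t, …, t^3}.
Form the 4×4 matrix with these as columns; its determinant is 0.
A zero determinant means the columns are linearly dependent.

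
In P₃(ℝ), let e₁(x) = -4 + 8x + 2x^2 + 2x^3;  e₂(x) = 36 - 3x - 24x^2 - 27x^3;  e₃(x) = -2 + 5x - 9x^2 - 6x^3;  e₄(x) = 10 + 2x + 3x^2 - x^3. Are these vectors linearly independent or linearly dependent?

Write each element as a coordinate vector in ℝ⁴ using {1, x, …, x^3}.
Place the vectors as rows of a 4×4 matrix and reduce to echelon form.
The reduction yields 3 nonzero rows, so the rank is 3.
Since rank 3 < 4, the set is linearly dependent.
Indeed 3e₁ + e₂ - 3e₃ - 3e₄ = 0.

linearly dependent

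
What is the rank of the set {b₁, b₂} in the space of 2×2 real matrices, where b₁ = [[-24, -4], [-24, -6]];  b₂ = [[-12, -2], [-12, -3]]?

Represent each element by its coordinate vector in ℝ⁴.
Put the 4×2 matrix [b₁|b₂] into echelon form.
Exactly 1 pivot survives; hence the rank is 1.

rank 1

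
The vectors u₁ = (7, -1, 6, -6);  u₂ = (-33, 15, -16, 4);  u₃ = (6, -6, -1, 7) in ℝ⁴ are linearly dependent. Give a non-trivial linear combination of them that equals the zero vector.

3u₁ + u₂ + 2u₃ = 0

Write the vectors as columns of a matrix and find a nonzero vector in its null space.
A generator of the null space is (3, 1, 2).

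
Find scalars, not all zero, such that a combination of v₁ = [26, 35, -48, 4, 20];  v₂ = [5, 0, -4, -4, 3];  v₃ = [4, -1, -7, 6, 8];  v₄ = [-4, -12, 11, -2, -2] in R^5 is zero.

Write the vectors as columns of a matrix and find a nonzero vector in its null space.
One solution (up to scaling) is (1, -2, -1, 3).

v₁ - 2v₂ - v₃ + 3v₄ = 0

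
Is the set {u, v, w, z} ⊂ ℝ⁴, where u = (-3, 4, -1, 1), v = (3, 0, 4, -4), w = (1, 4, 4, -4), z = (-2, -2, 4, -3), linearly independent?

linearly independent

Form the 4×4 matrix with these as columns; its determinant is 4.
A nonzero determinant means the columns are linearly independent.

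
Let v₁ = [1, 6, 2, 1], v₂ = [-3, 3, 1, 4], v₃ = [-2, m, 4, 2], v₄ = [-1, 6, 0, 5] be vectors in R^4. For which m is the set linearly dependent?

m = 6

Dependence holds iff the 4×4 matrix [v₁ v₂ v₃ v₄] is singular.
The determinant works out to 168 - 28*m.
Setting this to zero gives m = 6.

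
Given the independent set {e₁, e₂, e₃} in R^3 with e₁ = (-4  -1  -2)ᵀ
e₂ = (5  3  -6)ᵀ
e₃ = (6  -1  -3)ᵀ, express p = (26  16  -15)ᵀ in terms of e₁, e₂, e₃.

Since e₁, e₂, e₃ are independent, the coefficients expressing p are uniquely determined by a linear system.
Row-reducing the augmented matrix gives the unique coefficients (a₁, a₂, a₃) = (-3, 4, -1).

p = -3e₁ + 4e₂ - e₃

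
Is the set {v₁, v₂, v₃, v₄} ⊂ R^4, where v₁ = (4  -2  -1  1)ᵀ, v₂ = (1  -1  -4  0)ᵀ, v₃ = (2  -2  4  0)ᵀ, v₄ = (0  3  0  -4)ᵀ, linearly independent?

linearly independent

Row-reduce the matrix whose columns are v₁, v₂, v₃, v₄.
The reduction yields 4 nonzero rows, so the rank is 4.
Since rank = 4 (the number of vectors), the set is linearly independent.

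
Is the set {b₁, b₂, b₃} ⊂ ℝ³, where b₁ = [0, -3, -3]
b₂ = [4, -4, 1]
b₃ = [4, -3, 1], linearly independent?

linearly independent

The matrix [b₁|b₂|b₃] has determinant -12.
A nonzero determinant means the columns are linearly independent.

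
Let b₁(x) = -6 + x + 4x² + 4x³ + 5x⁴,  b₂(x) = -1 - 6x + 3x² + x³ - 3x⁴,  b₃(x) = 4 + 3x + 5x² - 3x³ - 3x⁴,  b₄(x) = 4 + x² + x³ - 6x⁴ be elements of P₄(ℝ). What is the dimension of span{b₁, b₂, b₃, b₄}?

Use coordinates relative to {1, x, …, x⁴}.
Apply Gaussian elimination to the matrix whose rows are b₁, b₂, b₃, b₄.
Exactly 4 pivots survive; hence the rank is 4.

4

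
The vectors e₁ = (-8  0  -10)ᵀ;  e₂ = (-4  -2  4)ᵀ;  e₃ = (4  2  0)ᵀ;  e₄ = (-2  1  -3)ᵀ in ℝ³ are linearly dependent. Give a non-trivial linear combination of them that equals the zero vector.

e₁ + e₂ + 2e₃ - 2e₄ = 0

Row-reduce the matrix with e₁, e₂, e₃, e₄ as columns; the null space gives the coefficients.
One solution (up to scaling) is (1, 1, 2, -2).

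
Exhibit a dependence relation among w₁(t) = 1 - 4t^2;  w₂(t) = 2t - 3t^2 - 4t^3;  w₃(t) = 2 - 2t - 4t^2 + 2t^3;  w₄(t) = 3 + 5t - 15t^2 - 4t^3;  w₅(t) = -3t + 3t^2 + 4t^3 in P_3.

3w₁ - 2w₂ - w₄ - 3w₅ = 0

Pass to coordinate vectors relative to the basis {1, t, …, t^3}.
Write the vectors as columns of a matrix and find a nonzero vector in its null space.
The free variable yields coefficients (3, -2, 0, -1, -3) (any nonzero multiple also works).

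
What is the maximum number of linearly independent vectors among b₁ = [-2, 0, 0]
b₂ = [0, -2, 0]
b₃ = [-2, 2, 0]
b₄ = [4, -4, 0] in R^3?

2

Row-reduce the 4×3 matrix with these as rows.
Exactly 2 pivots survive; hence the rank is 2.
(With 4 elements in a 3-dimensional space the rank is at most 3.)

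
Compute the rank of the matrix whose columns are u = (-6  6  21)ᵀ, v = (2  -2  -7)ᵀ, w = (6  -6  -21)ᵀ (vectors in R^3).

Put the 3×3 matrix [u|v|w] into echelon form.
There is 1 pivot column, so rank = 1.

1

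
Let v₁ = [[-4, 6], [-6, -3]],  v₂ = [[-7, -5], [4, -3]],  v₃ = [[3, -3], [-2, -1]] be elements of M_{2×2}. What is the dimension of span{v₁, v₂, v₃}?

Pass to coordinate vectors with respect to the basis {E₁₁, E₁₂, E₂₁, E₂₂}.
Apply Gaussian elimination to the matrix whose rows are v₁, v₂, v₃.
Exactly 3 pivots survive; hence the rank is 3.

3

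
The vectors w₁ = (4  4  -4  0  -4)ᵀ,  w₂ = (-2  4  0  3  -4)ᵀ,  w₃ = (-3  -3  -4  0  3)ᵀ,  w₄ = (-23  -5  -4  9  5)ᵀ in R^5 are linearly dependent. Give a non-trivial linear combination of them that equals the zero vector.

Row-reduce the matrix with w₁, w₂, w₃, w₄ as columns; the null space gives the coefficients.
The free variable yields coefficients (2, -3, -3, 1) (any nonzero multiple also works).

2w₁ - 3w₂ - 3w₃ + w₄ = 0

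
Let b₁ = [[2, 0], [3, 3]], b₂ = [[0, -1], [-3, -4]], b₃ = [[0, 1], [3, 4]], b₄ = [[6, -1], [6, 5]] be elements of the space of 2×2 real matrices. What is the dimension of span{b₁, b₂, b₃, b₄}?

Use coordinates relative to {E₁₁, E₁₂, E₂₁, E₂₂}.
Row-reduce the 4×4 matrix with these as rows.
There are 2 pivot columns, so rank = 2.

2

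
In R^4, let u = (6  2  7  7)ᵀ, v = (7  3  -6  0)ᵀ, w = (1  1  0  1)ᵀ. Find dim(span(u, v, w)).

3

Form the matrix with u, v, w as columns and reduce.
Reduction leaves 3 leading entries, giving rank 3.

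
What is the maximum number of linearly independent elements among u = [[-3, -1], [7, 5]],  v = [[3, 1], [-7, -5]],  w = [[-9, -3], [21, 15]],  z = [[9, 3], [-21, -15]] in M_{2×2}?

1

Use coordinates relative to {E₁₁, E₁₂, E₂₁, E₂₂}.
Apply Gaussian elimination to the matrix whose rows are u, v, w, z.
The echelon form has 1 nonzero row, so the rank is 1.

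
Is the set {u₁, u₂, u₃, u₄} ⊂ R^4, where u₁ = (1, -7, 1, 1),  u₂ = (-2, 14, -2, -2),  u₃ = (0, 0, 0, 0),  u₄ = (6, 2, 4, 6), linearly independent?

One of the vectors is the zero vector, so the set is linearly dependent.

linearly dependent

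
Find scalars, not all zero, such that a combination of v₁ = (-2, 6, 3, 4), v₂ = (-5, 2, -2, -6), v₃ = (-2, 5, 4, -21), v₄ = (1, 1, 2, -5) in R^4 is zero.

Solve the homogeneous system with v₁, v₂, v₃, v₄ as columns by row-reducing the coefficient matrix.
The free variable yields coefficients (0, 1, -1, 3) (any nonzero multiple also works).

v₂ - v₃ + 3v₄ = 0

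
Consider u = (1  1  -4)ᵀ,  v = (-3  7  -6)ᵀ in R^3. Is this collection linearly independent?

Row-reduce the matrix whose columns are u, v.
The reduction yields 2 nonzero rows, so the rank is 2.
Since rank = 2 (the number of vectors), the set is linearly independent.

linearly independent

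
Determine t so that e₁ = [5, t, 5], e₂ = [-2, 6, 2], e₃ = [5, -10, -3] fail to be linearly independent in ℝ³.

The set is linearly dependent precisely when det[e₁; e₂; e₃] = 0.
The determinant works out to 4*t - 40.
This vanishes exactly when t = 10.

t = 10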